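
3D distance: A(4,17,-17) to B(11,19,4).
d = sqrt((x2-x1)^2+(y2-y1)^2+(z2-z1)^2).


dx=7, dy=2, dz=21
d = sqrt(49+4+441) = sqrt(494) = 22.2261

22.2261


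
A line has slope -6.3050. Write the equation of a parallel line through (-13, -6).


Parallel lines have equal slopes.
m2 = -6.3050
b2 = -6 + 6.3050*(-13) = -87.9650

y = -6.3050x - 87.9650


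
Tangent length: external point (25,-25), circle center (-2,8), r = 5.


d = sqrt((25+ 2)^2 + (-25-8)^2) = sqrt(729+1089) = 42.6380
L = sqrt(1818.0000 - 25) = sqrt(1793.0000) = 42.3438

42.3438


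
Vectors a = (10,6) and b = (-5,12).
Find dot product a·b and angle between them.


a·b = 10*(-5) + 6*12 = -50 + 72 = 22
|a| = sqrt(100+36) = 11.6619
|b| = sqrt(25+144) = 13.0000
cos(theta) = 22/(sqrt(136)*sqrt(169)) = 22/sqrt(22984) = 0.145114
theta = arccos(22/sqrt(22984)) = 81.6561 degrees

a·b = 22, theta = 81.6561 deg


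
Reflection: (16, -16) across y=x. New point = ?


Reflection rule for y=x: (y, x)
(16, -16) -> (-16, 16)

(-16, 16)


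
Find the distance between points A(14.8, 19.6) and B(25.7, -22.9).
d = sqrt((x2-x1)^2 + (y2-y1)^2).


dx = 25.7 - 14.8 = 10.9
dy = -22.9 - 19.6 = -42.5
d = sqrt(118.81 + 1806.25) = sqrt(1925.06) = 43.8755

43.8755


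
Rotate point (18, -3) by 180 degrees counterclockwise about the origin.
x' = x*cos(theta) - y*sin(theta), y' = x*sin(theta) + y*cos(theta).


cos(180) = -1, sin(180) = 0
x' = 18*(-1) + 3*0 = -18
y' = 18*0 - 3*(-1) = 3

(-18, 3)


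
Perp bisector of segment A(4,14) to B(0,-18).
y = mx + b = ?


Midpoint = (2, -2)
Slope of AB = dy/dx = -32/(-4) = 8.0000
Perp slope = -dx/dy = -4/32 = -0.1250
b = My - (perp slope)*Mx = -2 + (-4*2)/(-32) = -2 + 0.2500 = -1.7500

y = -0.1250x - 1.7500


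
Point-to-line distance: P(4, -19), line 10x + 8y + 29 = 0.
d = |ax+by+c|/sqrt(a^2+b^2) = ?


|10*4 + 8*(-19) + 29| = |-83| = 83
sqrt(100 + 64) = sqrt(164) = 12.8062
d = 83/sqrt(164) = 6.4812

6.4812


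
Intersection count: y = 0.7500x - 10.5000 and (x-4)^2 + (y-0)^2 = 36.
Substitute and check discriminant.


Substitute y = 0.7500x - 10.5000: (x-4)^2 + (0.7500x- 10.5000-0)^2 = 36
Expand to Ax^2 + Bx + C = 0, where b-k = -10.5
A = 1+m^2 = 1.5625
B = 2(m(b-k) - h) = 2(0.7500*(-10.5) - 4) = -23.75
C = h^2 + (b-k)^2 - r^2 = 16 + 110.25 - 36 = 90.25
disc = B^2-4AC = 564.0625 - 564.0625 = 0
disc = 0

1 intersection point (tangent)


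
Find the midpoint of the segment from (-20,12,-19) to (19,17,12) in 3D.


Mx = (-20+19)/2 = -0.5000
My = (12+17)/2 = 14.5000
Mz = (-19+12)/2 = -3.5000

M = (-0.5000, 14.5000, -3.5000)


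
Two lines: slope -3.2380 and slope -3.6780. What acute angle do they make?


m1-m2 = 0.44
1+m1*m2 = 12.909364
tan(theta) = |0.44/12.909364| = 0.034084
theta = arctan(|0.44/12.909364|) = 1.9521 degrees (acute angle)

1.9521 degrees


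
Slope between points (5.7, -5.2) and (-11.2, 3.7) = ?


dy = 3.7 + 5.2 = 8.9
dx = -11.2 - 5.7 = -16.9
m = 8.9/(-16.9) = -0.5266

m = -0.5266


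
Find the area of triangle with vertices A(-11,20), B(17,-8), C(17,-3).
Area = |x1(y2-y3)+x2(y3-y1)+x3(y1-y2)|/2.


-11*(-8+ 3) = 55
17*(-3-20) = -391
17*(20+ 8) = 476
sum = 140
Area = |140|/2 = 70.0000

70.0000 sq units


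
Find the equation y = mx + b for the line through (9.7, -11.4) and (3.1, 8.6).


m = (20.0)/(-6.6) = -3.0303
b = y1 - m*x1 = -11.4 - (20.0*9.7)/(-6.6) = -11.4 + 29.3939 = 17.9939

y = -3.0303x + 17.9939


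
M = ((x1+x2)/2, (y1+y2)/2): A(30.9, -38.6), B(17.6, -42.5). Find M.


Mx = (30.9 + 17.6)/2 = 48.5/2 = 24.2500
My = (-38.6 - 42.5)/2 = -81.1/2 = -40.5500

(24.2500, -40.5500)


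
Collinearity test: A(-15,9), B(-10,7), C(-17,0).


-15*(7-0) - 10*(0-9) - 17*(9-7)
= -105 + 90 - 34 = -49

No, not collinear (determinant = -49)


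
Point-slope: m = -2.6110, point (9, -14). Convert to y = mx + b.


y + 14 = -2.6110(x - 9)
y = -2.6110x - 14 + 2.6110*9
y = -2.6110x + 9.4990

y = -2.6110x + 9.4990


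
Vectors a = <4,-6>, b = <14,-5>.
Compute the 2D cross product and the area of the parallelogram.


cross = 4*(-5) + 6*14 = -20 + 84 = 64
Parallelogram area = |64| = 64

cross = 64, parallelogram area = 64


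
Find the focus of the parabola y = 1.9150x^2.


a = 1.9150
4a = 7.6600
focus = (0, 1/7.6600) = (0, 0.1305)

Focus = (0, 0.1305)


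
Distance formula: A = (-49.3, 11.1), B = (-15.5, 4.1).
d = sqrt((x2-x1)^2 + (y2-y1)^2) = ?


dx = -15.5 + 49.3 = 33.8
dy = 4.1 - 11.1 = -7.0
d = sqrt(1142.44 + 49.0) = sqrt(1191.44) = 34.5172

34.5172


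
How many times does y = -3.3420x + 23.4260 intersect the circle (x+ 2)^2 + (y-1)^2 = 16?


Substitute y = -3.3420x + 23.4260: (x+ 2)^2 + (-3.3420x+23.4260-1)^2 = 16
Expand to Ax^2 + Bx + C = 0, where b-k = 22.426
A = 1+m^2 = 12.168964
B = 2(m(b-k) - h) = 2(-3.3420*22.426 + 2) = -145.895384
C = h^2 + (b-k)^2 - r^2 = 4 + 502.925476 - 16 = 490.925476
disc = B^2-4AC = 21285.4631 - 23896.2178 = -2610.7547
disc < 0

0 intersection points


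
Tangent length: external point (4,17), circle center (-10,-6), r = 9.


d = sqrt((4+ 10)^2 + (17+ 6)^2) = sqrt(196+529) = 26.9258
L = sqrt(725.0000 - 81) = sqrt(644.0000) = 25.3772

25.3772


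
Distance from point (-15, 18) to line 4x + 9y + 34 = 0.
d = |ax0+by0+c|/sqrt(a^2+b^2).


|4*(-15) + 9*18 + 34| = |136| = 136
sqrt(16 + 81) = sqrt(97) = 9.8489
d = 136/sqrt(97) = 13.8087

13.8087


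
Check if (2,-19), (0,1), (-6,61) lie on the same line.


2*(1-61) + 0*(61+ 19) - 6*(-19-1)
= -120 + 0 + 120 = 0

Yes, collinear (determinant = 0)


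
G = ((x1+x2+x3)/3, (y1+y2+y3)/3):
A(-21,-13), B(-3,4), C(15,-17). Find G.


Gx = (-21- 3+15)/3 = -9/3 = -3.0000
Gy = (-13+4- 17)/3 = -26/3 = -8.6667

G = (-3.0000, -8.6667)


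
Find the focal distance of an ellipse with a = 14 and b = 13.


c^2 = 14^2 - 13^2 = 196 - 169 = 27
c = sqrt(27) = 5.1962

c = 5.1962


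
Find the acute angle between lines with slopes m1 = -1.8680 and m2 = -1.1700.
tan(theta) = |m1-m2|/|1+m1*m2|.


m1-m2 = -0.698
1+m1*m2 = 3.18556
tan(theta) = |-0.698/3.18556| = 0.219114
theta = arctan(|-0.698/3.18556|) = 12.3590 degrees (acute angle)

12.3590 degrees


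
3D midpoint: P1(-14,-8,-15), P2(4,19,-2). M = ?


Mx = (-14+4)/2 = -5.0000
My = (-8+19)/2 = 5.5000
Mz = (-15- 2)/2 = -8.5000

M = (-5.0000, 5.5000, -8.5000)


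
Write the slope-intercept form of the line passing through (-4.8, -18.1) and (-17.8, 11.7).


m = (29.8)/(-13.0) = -2.2923
b = y1 - m*x1 = -18.1 - (29.8*(-4.8))/(-13.0) = -18.1 - 11.0031 = -29.1031

y = -2.2923x - 29.1031


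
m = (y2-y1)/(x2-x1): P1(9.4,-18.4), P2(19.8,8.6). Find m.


dy = 8.6 + 18.4 = 27.0
dx = 19.8 - 9.4 = 10.4
m = 27.0/10.4 = 2.5962

m = 2.5962


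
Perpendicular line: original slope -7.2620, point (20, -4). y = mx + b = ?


Perpendicular slope = -1/m1 = -1/(-7.2620) = 0.1377
b2 = y0 - m2*x0 = -4 + 20/(-7.2620) = -4 - 2.7541 = -6.7541

y = 0.1377x - 6.7541


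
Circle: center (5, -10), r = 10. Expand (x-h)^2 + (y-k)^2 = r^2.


(x-5)^2 + (y+ 10)^2 = 10^2
D = -2h = -10, E = -2k = 20
F = h^2+k^2-r^2 = 25+100-100 = 25

x^2 + y^2 - 10x + 20y + 25 = 0


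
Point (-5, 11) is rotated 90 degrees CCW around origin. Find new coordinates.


cos(90) = 0, sin(90) = 1
x' = -5*0 - 11*1 = -11
y' = -5*1 + 11*0 = -5

(-11, -5)


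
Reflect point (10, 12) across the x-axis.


Reflection rule for x-axis: (x, -y)
(10, 12) -> (10, -12)

(10, -12)


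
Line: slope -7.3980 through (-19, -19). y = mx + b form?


y + 19 = -7.3980(x + 19)
y = -7.3980x - 19 + 7.3980*(-19)
y = -7.3980x - 159.5620

y = -7.3980x - 159.5620


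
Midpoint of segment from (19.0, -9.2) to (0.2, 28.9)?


Mx = (19.0 + 0.2)/2 = 19.2/2 = 9.6000
My = (-9.2 + 28.9)/2 = 19.7/2 = 9.8500

(9.6000, 9.8500)


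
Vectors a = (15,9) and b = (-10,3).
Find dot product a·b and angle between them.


a·b = 15*(-10) + 9*3 = -150 + 27 = -123
|a| = sqrt(225+81) = 17.4929
|b| = sqrt(100+9) = 10.4403
cos(theta) = -123/(sqrt(306)*sqrt(109)) = -123/sqrt(33354) = -0.673490
theta = arccos(-123/sqrt(33354)) = 132.3370 degrees

a·b = -123, theta = 132.3370 deg


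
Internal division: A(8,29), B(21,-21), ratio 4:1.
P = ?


Px = (4*21 + 1*8)/5 = 92/5 = 18.4000
Py = (4*(-21) + 1*29)/5 = -55/5 = -11.0000

P = (18.4000, -11.0000)


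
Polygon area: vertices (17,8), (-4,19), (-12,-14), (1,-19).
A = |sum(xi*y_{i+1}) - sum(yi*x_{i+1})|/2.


sum(xi*y_{i+1}) = 17*19 - 4*(-14) - 12*(-19) + 1*8 = 615
sum(yi*x_{i+1}) = 8*(-4) + 19*(-12) - 14*1 - 19*17 = -597
Area = |615 + 597|/2 = 1212/2 = 606.0000

606.0000 sq units


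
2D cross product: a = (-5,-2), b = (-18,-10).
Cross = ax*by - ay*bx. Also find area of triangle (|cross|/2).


cross = -5*(-10) + 2*(-18) = 50 - 36 = 14
Triangle area = |14|/2 = 14/2 = 7.0000

cross = 14, triangle area = 7.0000


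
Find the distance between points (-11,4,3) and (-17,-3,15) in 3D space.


dx=-6, dy=-7, dz=12
d = sqrt(36+49+144) = sqrt(229) = 15.1327

15.1327


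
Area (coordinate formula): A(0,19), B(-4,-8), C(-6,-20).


0*(-8+ 20) = 0
-4*(-20-19) = 156
-6*(19+ 8) = -162
sum = -6
Area = |-6|/2 = 3.0000

3.0000 sq units


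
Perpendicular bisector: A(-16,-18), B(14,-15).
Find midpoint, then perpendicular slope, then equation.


Midpoint = (-1, -16.5)
Slope of AB = dy/dx = 3/30 = 0.1000
Perp slope = -dx/dy = -30/3 = -10.0000
b = My - (perp slope)*Mx = -16.5 + (30*(-1))/3 = -16.5 - 10.0000 = -26.5000

y = -10.0000x - 26.5000


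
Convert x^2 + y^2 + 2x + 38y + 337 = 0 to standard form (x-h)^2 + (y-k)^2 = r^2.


h = -D/2 = -2/2 = -1
k = -E/2 = -38/2 = -19
r^2 = h^2 + k^2 - F = 1 + 361 - 337 = 25
r = 5

Center (-1, -19), radius = 5


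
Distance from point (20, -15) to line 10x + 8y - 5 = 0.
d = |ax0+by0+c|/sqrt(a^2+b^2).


|10*20 + 8*(-15) - 5| = |75| = 75
sqrt(100 + 64) = sqrt(164) = 12.8062
d = 75/sqrt(164) = 5.8565

5.8565


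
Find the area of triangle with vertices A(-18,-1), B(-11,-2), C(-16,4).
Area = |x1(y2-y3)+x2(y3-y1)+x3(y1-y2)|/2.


-18*(-2-4) = 108
-11*(4+ 1) = -55
-16*(-1+ 2) = -16
sum = 37
Area = |37|/2 = 18.5000

18.5000 sq units


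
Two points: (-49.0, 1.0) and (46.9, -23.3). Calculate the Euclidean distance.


dx = 46.9 + 49.0 = 95.9
dy = -23.3 - 1.0 = -24.3
d = sqrt(9196.81 + 590.49) = sqrt(9787.3) = 98.9308

98.9308


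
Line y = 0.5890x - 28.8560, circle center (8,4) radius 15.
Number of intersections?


Substitute y = 0.5890x - 28.8560: (x-8)^2 + (0.5890x- 28.8560-4)^2 = 225
Expand to Ax^2 + Bx + C = 0, where b-k = -32.856
A = 1+m^2 = 1.346921
B = 2(m(b-k) - h) = 2(0.5890*(-32.856) - 8) = -54.704368
C = h^2 + (b-k)^2 - r^2 = 64 + 1079.516736 - 225 = 918.516736
disc = B^2-4AC = 2992.5679 - 4948.6779 = -1956.1100
disc < 0

0 intersection points


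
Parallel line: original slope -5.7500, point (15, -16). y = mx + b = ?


Parallel lines have equal slopes.
m2 = -5.7500
b2 = -16 + 5.7500*15 = 70.2500

y = -5.7500x + 70.2500


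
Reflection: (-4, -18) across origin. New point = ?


Reflection rule for origin: (-x, -y)
(-4, -18) -> (4, 18)

(4, 18)


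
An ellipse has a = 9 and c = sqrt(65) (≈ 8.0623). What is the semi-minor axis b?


b^2 = 9^2 - (sqrt(65))^2 = 81 - 65 = 16
b = sqrt(16) = 4

b = 4


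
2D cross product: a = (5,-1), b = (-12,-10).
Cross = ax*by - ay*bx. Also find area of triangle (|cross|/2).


cross = 5*(-10) + 1*(-12) = -50 - 12 = -62
Triangle area = |-62|/2 = 62/2 = 31.0000

cross = -62, triangle area = 31.0000


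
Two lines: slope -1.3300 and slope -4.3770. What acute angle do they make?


m1-m2 = 3.047
1+m1*m2 = 6.82141
tan(theta) = |3.047/6.82141| = 0.446682
theta = arctan(|3.047/6.82141|) = 24.0694 degrees (acute angle)

24.0694 degrees


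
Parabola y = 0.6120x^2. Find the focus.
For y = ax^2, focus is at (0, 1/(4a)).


a = 0.6120
4a = 2.4480
focus = (0, 1/2.4480) = (0, 0.4085)

Focus = (0, 0.4085)


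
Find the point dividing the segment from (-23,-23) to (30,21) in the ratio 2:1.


Px = (2*30 + 1*(-23))/3 = 37/3 = 12.3333
Py = (2*21 + 1*(-23))/3 = 19/3 = 6.3333

P = (12.3333, 6.3333)


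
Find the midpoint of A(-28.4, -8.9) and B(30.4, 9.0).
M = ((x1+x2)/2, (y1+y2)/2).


Mx = (-28.4 + 30.4)/2 = 2.0/2 = 1.0000
My = (-8.9 + 9.0)/2 = 0.1/2 = 0.0500

(1.0000, 0.0500)


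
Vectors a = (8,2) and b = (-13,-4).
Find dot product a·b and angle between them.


a·b = 8*(-13) + 2*(-4) = -104 - 8 = -112
|a| = sqrt(64+4) = 8.2462
|b| = sqrt(169+16) = 13.6015
cos(theta) = -112/(sqrt(68)*sqrt(185)) = -112/sqrt(12580) = -0.998568
theta = arccos(-112/sqrt(12580)) = 176.9335 degrees

a·b = -112, theta = 176.9335 deg


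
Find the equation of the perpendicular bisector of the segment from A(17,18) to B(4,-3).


Midpoint = (10.5, 7.5)
Slope of AB = dy/dx = -21/(-13) = 1.6154
Perp slope = -dx/dy = -13/21 = -0.6190
b = My - (perp slope)*Mx = 7.5 + (-13*10.5)/(-21) = 7.5 + 6.5000 = 14.0000

y = -0.6190x + 14.0000


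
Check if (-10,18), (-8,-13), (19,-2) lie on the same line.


-10*(-13+ 2) - 8*(-2-18) + 19*(18+ 13)
= 110 + 160 + 589 = 859

No, not collinear (determinant = 859)


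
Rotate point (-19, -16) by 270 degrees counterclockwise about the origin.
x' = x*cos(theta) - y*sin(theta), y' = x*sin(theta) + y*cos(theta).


cos(270) = 0, sin(270) = -1
x' = -19*0 + 16*(-1) = -16
y' = -19*(-1) - 16*0 = 19

(-16, 19)


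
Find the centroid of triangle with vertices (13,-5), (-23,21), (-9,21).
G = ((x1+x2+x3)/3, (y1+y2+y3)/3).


Gx = (13- 23- 9)/3 = -19/3 = -6.3333
Gy = (-5+21+21)/3 = 37/3 = 12.3333

G = (-6.3333, 12.3333)


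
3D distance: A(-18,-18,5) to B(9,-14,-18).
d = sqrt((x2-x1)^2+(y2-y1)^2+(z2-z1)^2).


dx=27, dy=4, dz=-23
d = sqrt(729+16+529) = sqrt(1274) = 35.6931

35.6931


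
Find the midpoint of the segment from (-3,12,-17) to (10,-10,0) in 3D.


Mx = (-3+10)/2 = 3.5000
My = (12- 10)/2 = 1.0000
Mz = (-17+0)/2 = -8.5000

M = (3.5000, 1.0000, -8.5000)


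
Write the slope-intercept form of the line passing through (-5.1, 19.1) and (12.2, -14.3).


m = (-33.4)/(17.3) = -1.9306
b = y1 - m*x1 = 19.1 - (-33.4*(-5.1))/(17.3) = 19.1 - 9.8462 = 9.2538

y = -1.9306x + 9.2538


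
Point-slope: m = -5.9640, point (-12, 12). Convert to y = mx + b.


y - 12 = -5.9640(x + 12)
y = -5.9640x + 12 + 5.9640*(-12)
y = -5.9640x - 59.5680

y = -5.9640x - 59.5680


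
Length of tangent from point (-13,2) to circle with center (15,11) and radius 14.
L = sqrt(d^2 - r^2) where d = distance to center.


d = sqrt((-13-15)^2 + (2-11)^2) = sqrt(784+81) = 29.4109
L = sqrt(865.0000 - 196) = sqrt(669.0000) = 25.8650

25.8650


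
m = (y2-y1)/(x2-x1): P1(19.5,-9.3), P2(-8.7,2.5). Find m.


dy = 2.5 + 9.3 = 11.8
dx = -8.7 - 19.5 = -28.2
m = 11.8/(-28.2) = -0.4184

m = -0.4184


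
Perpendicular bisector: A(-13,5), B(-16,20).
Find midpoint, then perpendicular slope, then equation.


Midpoint = (-14.5, 12.5)
Slope of AB = dy/dx = 15/(-3) = -5.0000
Perp slope = -dx/dy = 3/15 = 0.2000
b = My - (perp slope)*Mx = 12.5 + (-3*(-14.5))/15 = 12.5 + 2.9000 = 15.4000

y = 0.2000x + 15.4000


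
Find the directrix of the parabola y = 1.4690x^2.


a = 1.4690
1/(4a) = 0.1702
directrix: y = -0.1702 = -0.1702

y = -0.1702


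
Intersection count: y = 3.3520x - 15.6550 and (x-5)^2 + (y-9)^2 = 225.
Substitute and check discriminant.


Substitute y = 3.3520x - 15.6550: (x-5)^2 + (3.3520x- 15.6550-9)^2 = 225
Expand to Ax^2 + Bx + C = 0, where b-k = -24.655
A = 1+m^2 = 12.235904
B = 2(m(b-k) - h) = 2(3.3520*(-24.655) - 5) = -175.28712
C = h^2 + (b-k)^2 - r^2 = 25 + 607.869025 - 225 = 407.869025
disc = B^2-4AC = 30725.5744 - 19962.5849 = 10762.9895
disc > 0

2 intersection points


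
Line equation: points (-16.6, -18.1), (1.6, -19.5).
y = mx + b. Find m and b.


m = (-1.4)/(18.2) = -0.0769
b = y1 - m*x1 = -18.1 - (-1.4*(-16.6))/(18.2) = -18.1 - 1.2769 = -19.3769

y = -0.0769x - 19.3769


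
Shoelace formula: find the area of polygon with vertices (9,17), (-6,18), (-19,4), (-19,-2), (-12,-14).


sum(xi*y_{i+1}) = 9*18 - 6*4 - 19*(-2) - 19*(-14) - 12*17 = 238
sum(yi*x_{i+1}) = 17*(-6) + 18*(-19) + 4*(-19) - 2*(-12) - 14*9 = -622
Area = |238 + 622|/2 = 860/2 = 430.0000

430.0000 sq units


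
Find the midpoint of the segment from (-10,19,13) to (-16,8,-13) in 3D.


Mx = (-10- 16)/2 = -13.0000
My = (19+8)/2 = 13.5000
Mz = (13- 13)/2 = 0

M = (-13.0000, 13.5000, 0)


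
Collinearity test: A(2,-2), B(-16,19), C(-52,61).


2*(19-61) - 16*(61+ 2) - 52*(-2-19)
= -84 - 1008 + 1092 = 0

Yes, collinear (determinant = 0)


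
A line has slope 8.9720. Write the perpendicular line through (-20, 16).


Perpendicular slope = -1/m1 = -1/8.9720 = -0.1115
b2 = y0 - m2*x0 = 16 - 20/8.9720 = 16 - 2.2292 = 13.7708

y = -0.1115x + 13.7708


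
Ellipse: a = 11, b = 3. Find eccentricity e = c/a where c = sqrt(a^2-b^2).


c = sqrt(121-9) = sqrt(112) = 10.5830
e = c/a = sqrt(112)/11 = 0.9621

e = 0.9621


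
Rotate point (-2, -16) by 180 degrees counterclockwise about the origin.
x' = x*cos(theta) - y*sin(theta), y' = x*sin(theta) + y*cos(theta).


cos(180) = -1, sin(180) = 0
x' = -2*(-1) + 16*0 = 2
y' = -2*0 - 16*(-1) = 16

(2, 16)


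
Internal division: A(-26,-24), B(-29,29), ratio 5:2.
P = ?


Px = (5*(-29) + 2*(-26))/7 = -197/7 = -28.1429
Py = (5*29 + 2*(-24))/7 = 97/7 = 13.8571

P = (-28.1429, 13.8571)


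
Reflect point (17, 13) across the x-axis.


Reflection rule for x-axis: (x, -y)
(17, 13) -> (17, -13)

(17, -13)


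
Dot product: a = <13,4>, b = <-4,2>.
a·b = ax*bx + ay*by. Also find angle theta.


a·b = 13*(-4) + 4*2 = -52 + 8 = -44
|a| = sqrt(169+16) = 13.6015
|b| = sqrt(16+4) = 4.4721
cos(theta) = -44/(sqrt(185)*sqrt(20)) = -44/sqrt(3700) = -0.723356
theta = arccos(-44/sqrt(3700)) = 136.3322 degrees

a·b = -44, theta = 136.3322 deg


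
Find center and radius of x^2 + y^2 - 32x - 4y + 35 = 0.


h = -D/2 = 32/2 = 16
k = -E/2 = 4/2 = 2
r^2 = h^2 + k^2 - F = 256 + 4 - 35 = 225
r = 15

Center (16, 2), radius = 15


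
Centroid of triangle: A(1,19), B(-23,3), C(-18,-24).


Gx = (1- 23- 18)/3 = -40/3 = -13.3333
Gy = (19+3- 24)/3 = -2/3 = -0.6667

G = (-13.3333, -0.6667)


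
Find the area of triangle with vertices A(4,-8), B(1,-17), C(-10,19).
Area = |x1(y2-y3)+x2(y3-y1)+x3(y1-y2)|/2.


4*(-17-19) = -144
1*(19+ 8) = 27
-10*(-8+ 17) = -90
sum = -207
Area = |-207|/2 = 103.5000

103.5000 sq units


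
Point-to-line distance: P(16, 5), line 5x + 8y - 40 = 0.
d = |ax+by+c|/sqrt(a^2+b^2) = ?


|5*16 + 8*5 - 40| = |80| = 80
sqrt(25 + 64) = sqrt(89) = 9.4340
d = 80/sqrt(89) = 8.4800

8.4800


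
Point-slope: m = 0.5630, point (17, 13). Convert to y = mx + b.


y - 13 = 0.5630(x - 17)
y = 0.5630x + 13 - 0.5630*17
y = 0.5630x + 3.4290

y = 0.5630x + 3.4290


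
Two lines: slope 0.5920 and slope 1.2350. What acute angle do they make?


m1-m2 = -0.643
1+m1*m2 = 1.73112
tan(theta) = |-0.643/1.73112| = 0.371436
theta = arctan(|-0.643/1.73112|) = 20.3768 degrees (acute angle)

20.3768 degrees


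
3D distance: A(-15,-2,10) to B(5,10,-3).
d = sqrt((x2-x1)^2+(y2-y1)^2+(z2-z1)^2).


dx=20, dy=12, dz=-13
d = sqrt(400+144+169) = sqrt(713) = 26.7021

26.7021


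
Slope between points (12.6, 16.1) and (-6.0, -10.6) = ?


dy = -10.6 - 16.1 = -26.7
dx = -6.0 - 12.6 = -18.6
m = -26.7/(-18.6) = 1.4355

m = 1.4355


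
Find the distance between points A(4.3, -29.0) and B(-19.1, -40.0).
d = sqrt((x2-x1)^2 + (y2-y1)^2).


dx = -19.1 - 4.3 = -23.4
dy = -40.0 + 29.0 = -11.0
d = sqrt(547.56 + 121.0) = sqrt(668.56) = 25.8565

25.8565


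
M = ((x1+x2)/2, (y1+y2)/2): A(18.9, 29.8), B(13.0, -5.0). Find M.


Mx = (18.9 + 13.0)/2 = 31.9/2 = 15.9500
My = (29.8 - 5.0)/2 = 24.8/2 = 12.4000

(15.9500, 12.4000)


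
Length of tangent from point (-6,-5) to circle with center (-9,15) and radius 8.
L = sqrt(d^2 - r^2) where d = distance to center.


d = sqrt((-6+ 9)^2 + (-5-15)^2) = sqrt(9+400) = 20.2237
L = sqrt(409.0000 - 64) = sqrt(345.0000) = 18.5742

18.5742


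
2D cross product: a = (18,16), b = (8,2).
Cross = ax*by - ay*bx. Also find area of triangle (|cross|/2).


cross = 18*2 - 16*8 = 36 - 128 = -92
Triangle area = |-92|/2 = 92/2 = 46.0000

cross = -92, triangle area = 46.0000


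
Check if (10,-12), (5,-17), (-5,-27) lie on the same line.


10*(-17+ 27) + 5*(-27+ 12) - 5*(-12+ 17)
= 100 - 75 - 25 = 0

Yes, collinear (determinant = 0)


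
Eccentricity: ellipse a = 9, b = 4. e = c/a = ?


c = sqrt(81-16) = sqrt(65) = 8.0623
e = c/a = sqrt(65)/9 = 0.8958

e = 0.8958


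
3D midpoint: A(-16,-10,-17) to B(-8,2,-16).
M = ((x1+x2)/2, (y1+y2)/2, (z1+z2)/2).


Mx = (-16- 8)/2 = -12.0000
My = (-10+2)/2 = -4.0000
Mz = (-17- 16)/2 = -16.5000

M = (-12.0000, -4.0000, -16.5000)


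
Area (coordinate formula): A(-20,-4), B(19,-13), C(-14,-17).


-20*(-13+ 17) = -80
19*(-17+ 4) = -247
-14*(-4+ 13) = -126
sum = -453
Area = |-453|/2 = 226.5000

226.5000 sq units


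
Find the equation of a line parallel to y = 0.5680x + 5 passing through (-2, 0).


Parallel lines have equal slopes.
m2 = 0.5680
b2 = 0 - 0.5680*(-2) = 1.1360

y = 0.5680x + 1.1360


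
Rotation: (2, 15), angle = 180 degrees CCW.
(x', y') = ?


cos(180) = -1, sin(180) = 0
x' = 2*(-1) - 15*0 = -2
y' = 2*0 + 15*(-1) = -15

(-2, -15)


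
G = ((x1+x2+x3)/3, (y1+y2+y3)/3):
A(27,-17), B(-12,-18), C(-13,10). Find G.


Gx = (27- 12- 13)/3 = 2/3 = 0.6667
Gy = (-17- 18+10)/3 = -25/3 = -8.3333

G = (0.6667, -8.3333)


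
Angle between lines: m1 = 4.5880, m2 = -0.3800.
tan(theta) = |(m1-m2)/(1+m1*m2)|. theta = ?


m1-m2 = 4.968
1+m1*m2 = -0.74344
tan(theta) = |4.968/(-0.74344)| = 6.682449
theta = arctan(|4.968/(-0.74344)|) = 81.4891 degrees (acute angle)

81.4891 degrees


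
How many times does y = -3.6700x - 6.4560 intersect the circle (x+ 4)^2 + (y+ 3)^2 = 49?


Substitute y = -3.6700x - 6.4560: (x+ 4)^2 + (-3.6700x- 6.4560+ 3)^2 = 49
Expand to Ax^2 + Bx + C = 0, where b-k = -3.456
A = 1+m^2 = 14.4689
B = 2(m(b-k) - h) = 2(-3.6700*(-3.456) + 4) = 33.36704
C = h^2 + (b-k)^2 - r^2 = 16 + 11.943936 - 49 = -21.056064
disc = B^2-4AC = 1113.3594 + 1218.6323 = 2331.9917
disc > 0

2 intersection points


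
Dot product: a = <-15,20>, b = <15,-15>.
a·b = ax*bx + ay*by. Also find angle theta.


a·b = -15*15 + 20*(-15) = -225 - 300 = -525
|a| = sqrt(225+400) = 25.0000
|b| = sqrt(225+225) = 21.2132
cos(theta) = -525/(sqrt(625)*sqrt(450)) = -525/sqrt(281250) = -0.989949
theta = arccos(-525/sqrt(281250)) = 171.8699 degrees

a·b = -525, theta = 171.8699 deg


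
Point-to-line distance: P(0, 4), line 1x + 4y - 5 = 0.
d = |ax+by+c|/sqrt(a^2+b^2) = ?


|1*0 + 4*4 - 5| = |11| = 11
sqrt(1 + 16) = sqrt(17) = 4.1231
d = 11/sqrt(17) = 2.6679

2.6679


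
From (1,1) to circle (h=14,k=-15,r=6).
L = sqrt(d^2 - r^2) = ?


d = sqrt((1-14)^2 + (1+ 15)^2) = sqrt(169+256) = 20.6155
L = sqrt(425.0000 - 36) = sqrt(389.0000) = 19.7231

19.7231


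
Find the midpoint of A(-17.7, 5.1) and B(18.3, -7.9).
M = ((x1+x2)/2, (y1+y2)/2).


Mx = (-17.7 + 18.3)/2 = 0.6/2 = 0.3000
My = (5.1 - 7.9)/2 = -2.8/2 = -1.4000

(0.3000, -1.4000)


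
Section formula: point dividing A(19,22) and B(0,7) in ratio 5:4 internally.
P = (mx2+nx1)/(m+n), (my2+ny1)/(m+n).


Px = (5*0 + 4*19)/9 = 76/9 = 8.4444
Py = (5*7 + 4*22)/9 = 123/9 = 13.6667

P = (8.4444, 13.6667)


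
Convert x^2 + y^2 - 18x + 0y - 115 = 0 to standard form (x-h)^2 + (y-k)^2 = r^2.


h = -D/2 = 18/2 = 9
k = -E/2 = 0/2 = 0
r^2 = h^2 + k^2 - F = 81 + 0 + 115 = 196
r = 14

Center (9, 0), radius = 14


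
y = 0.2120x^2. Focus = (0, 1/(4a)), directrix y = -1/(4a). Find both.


a = 0.2120
1/(4a) = 1.1792
Focus = (0, 1.1792)
Directrix: y = -1.1792

Focus = (0, 1.1792), Directrix: y = -1.1792


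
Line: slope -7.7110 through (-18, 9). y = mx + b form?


y - 9 = -7.7110(x + 18)
y = -7.7110x + 9 + 7.7110*(-18)
y = -7.7110x - 129.7980

y = -7.7110x - 129.7980


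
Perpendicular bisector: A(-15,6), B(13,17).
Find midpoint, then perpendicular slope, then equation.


Midpoint = (-1, 11.5)
Slope of AB = dy/dx = 11/28 = 0.3929
Perp slope = -dx/dy = -28/11 = -2.5455
b = My - (perp slope)*Mx = 11.5 + (28*(-1))/11 = 11.5 - 2.5455 = 8.9545

y = -2.5455x + 8.9545


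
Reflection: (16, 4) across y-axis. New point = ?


Reflection rule for y-axis: (-x, y)
(16, 4) -> (-16, 4)

(-16, 4)


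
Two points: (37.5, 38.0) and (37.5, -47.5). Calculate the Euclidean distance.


dx = 37.5 - 37.5 = 0.0
dy = -47.5 - 38.0 = -85.5
d = sqrt(0.0 + 7310.25) = sqrt(7310.25) = 85.5000

85.5000


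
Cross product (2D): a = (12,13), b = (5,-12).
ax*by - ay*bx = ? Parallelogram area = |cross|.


cross = 12*(-12) - 13*5 = -144 - 65 = -209
Parallelogram area = |-209| = 209

cross = -209, parallelogram area = 209


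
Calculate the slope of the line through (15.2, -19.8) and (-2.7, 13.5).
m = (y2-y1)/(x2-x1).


dy = 13.5 + 19.8 = 33.3
dx = -2.7 - 15.2 = -17.9
m = 33.3/(-17.9) = -1.8603

m = -1.8603


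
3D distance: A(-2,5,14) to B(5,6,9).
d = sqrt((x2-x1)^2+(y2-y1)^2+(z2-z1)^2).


dx=7, dy=1, dz=-5
d = sqrt(49+1+25) = sqrt(75) = 8.6603

8.6603


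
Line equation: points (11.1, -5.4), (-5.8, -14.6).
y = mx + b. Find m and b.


m = (-9.2)/(-16.9) = 0.5444
b = y1 - m*x1 = -5.4 - (-9.2*11.1)/(-16.9) = -5.4 - 6.0426 = -11.4426

y = 0.5444x - 11.4426


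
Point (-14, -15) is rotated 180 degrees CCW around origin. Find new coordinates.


cos(180) = -1, sin(180) = 0
x' = -14*(-1) + 15*0 = 14
y' = -14*0 - 15*(-1) = 15

(14, 15)


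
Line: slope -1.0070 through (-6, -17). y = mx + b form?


y + 17 = -1.0070(x + 6)
y = -1.0070x - 17 + 1.0070*(-6)
y = -1.0070x - 23.0420

y = -1.0070x - 23.0420


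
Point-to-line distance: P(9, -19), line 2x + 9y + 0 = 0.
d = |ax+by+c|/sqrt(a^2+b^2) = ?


|2*9 + 9*(-19) + 0| = |-153| = 153
sqrt(4 + 81) = sqrt(85) = 9.2195
d = 153/sqrt(85) = 16.5952

16.5952


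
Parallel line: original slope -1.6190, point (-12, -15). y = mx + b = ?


Parallel lines have equal slopes.
m2 = -1.6190
b2 = -15 + 1.6190*(-12) = -34.4280

y = -1.6190x - 34.4280


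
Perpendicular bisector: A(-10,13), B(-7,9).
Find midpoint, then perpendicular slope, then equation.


Midpoint = (-8.5, 11)
Slope of AB = dy/dx = -4/3 = -1.3333
Perp slope = -dx/dy = 3/4 = 0.7500
b = My - (perp slope)*Mx = 11 + (3*(-8.5))/(-4) = 11 + 6.3750 = 17.3750

y = 0.7500x + 17.3750


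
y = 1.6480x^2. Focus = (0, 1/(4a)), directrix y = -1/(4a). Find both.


a = 1.6480
1/(4a) = 0.1517
Focus = (0, 0.1517)
Directrix: y = -0.1517

Focus = (0, 0.1517), Directrix: y = -0.1517


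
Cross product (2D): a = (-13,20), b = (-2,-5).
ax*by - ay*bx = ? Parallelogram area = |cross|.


cross = -13*(-5) - 20*(-2) = 65 + 40 = 105
Parallelogram area = |105| = 105

cross = 105, parallelogram area = 105


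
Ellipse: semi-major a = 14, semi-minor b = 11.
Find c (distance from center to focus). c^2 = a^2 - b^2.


c^2 = 14^2 - 11^2 = 196 - 121 = 75
c = sqrt(75) = 8.6603

c = 8.6603


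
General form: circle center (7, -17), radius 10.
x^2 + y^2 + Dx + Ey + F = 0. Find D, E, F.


(x-7)^2 + (y+ 17)^2 = 10^2
D = -2h = -14, E = -2k = 34
F = h^2+k^2-r^2 = 49+289-100 = 238

D = -14, E = 34, F = 238


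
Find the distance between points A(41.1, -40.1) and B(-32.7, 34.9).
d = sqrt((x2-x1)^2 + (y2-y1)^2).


dx = -32.7 - 41.1 = -73.8
dy = 34.9 + 40.1 = 75.0
d = sqrt(5446.44 + 5625.0) = sqrt(11071.44) = 105.2209

105.2209


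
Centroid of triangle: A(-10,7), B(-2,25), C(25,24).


Gx = (-10- 2+25)/3 = 13/3 = 4.3333
Gy = (7+25+24)/3 = 56/3 = 18.6667

G = (4.3333, 18.6667)


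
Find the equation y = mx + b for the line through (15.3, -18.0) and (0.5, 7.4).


m = (25.4)/(-14.8) = -1.7162
b = y1 - m*x1 = -18.0 - (25.4*15.3)/(-14.8) = -18.0 + 26.2581 = 8.2581

y = -1.7162x + 8.2581


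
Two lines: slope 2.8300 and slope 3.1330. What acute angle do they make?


m1-m2 = -0.303
1+m1*m2 = 9.86639
tan(theta) = |-0.303/9.86639| = 0.030710
theta = arctan(|-0.303/9.86639|) = 1.7590 degrees (acute angle)

1.7590 degrees


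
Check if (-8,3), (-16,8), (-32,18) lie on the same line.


-8*(8-18) - 16*(18-3) - 32*(3-8)
= 80 - 240 + 160 = 0

Yes, collinear (determinant = 0)


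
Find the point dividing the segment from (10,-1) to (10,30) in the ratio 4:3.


Px = (4*10 + 3*10)/7 = 70/7 = 10.0000
Py = (4*30 + 3*(-1))/7 = 117/7 = 16.7143

P = (10.0000, 16.7143)


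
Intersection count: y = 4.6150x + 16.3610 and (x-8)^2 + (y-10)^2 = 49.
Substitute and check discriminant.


Substitute y = 4.6150x + 16.3610: (x-8)^2 + (4.6150x+16.3610-10)^2 = 49
Expand to Ax^2 + Bx + C = 0, where b-k = 6.361
A = 1+m^2 = 22.298225
B = 2(m(b-k) - h) = 2(4.6150*6.361 - 8) = 42.71203
C = h^2 + (b-k)^2 - r^2 = 64 + 40.462321 - 49 = 55.462321
disc = B^2-4AC = 1824.3175 - 4946.8453 = -3122.5278
disc < 0

0 intersection points


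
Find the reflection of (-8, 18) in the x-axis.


Reflection rule for x-axis: (x, -y)
(-8, 18) -> (-8, -18)

(-8, -18)


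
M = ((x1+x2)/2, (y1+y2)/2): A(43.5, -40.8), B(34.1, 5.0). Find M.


Mx = (43.5 + 34.1)/2 = 77.6/2 = 38.8000
My = (-40.8 + 5.0)/2 = -35.8/2 = -17.9000

(38.8000, -17.9000)


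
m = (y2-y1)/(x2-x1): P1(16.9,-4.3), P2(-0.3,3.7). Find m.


dy = 3.7 + 4.3 = 8.0
dx = -0.3 - 16.9 = -17.2
m = 8.0/(-17.2) = -0.4651

m = -0.4651


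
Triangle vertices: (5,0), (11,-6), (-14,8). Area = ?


5*(-6-8) = -70
11*(8-0) = 88
-14*(0+ 6) = -84
sum = -66
Area = |-66|/2 = 33.0000

33.0000 sq units


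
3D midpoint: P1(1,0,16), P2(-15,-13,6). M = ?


Mx = (1- 15)/2 = -7.0000
My = (0- 13)/2 = -6.5000
Mz = (16+6)/2 = 11.0000

M = (-7.0000, -6.5000, 11.0000)


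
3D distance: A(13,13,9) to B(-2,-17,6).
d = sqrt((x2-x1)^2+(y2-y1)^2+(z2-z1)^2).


dx=-15, dy=-30, dz=-3
d = sqrt(225+900+9) = sqrt(1134) = 33.6749

33.6749


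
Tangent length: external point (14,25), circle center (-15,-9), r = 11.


d = sqrt((14+ 15)^2 + (25+ 9)^2) = sqrt(841+1156) = 44.6878
L = sqrt(1997.0000 - 121) = sqrt(1876.0000) = 43.3128

43.3128


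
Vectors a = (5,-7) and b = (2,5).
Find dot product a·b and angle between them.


a·b = 5*2 - 7*5 = 10 - 35 = -25
|a| = sqrt(25+49) = 8.6023
|b| = sqrt(4+25) = 5.3852
cos(theta) = -25/(sqrt(74)*sqrt(29)) = -25/sqrt(2146) = -0.539666
theta = arccos(-25/sqrt(2146)) = 122.6609 degrees

a·b = -25, theta = 122.6609 deg


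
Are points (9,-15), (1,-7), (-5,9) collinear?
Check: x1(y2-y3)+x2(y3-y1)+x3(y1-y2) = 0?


9*(-7-9) + 1*(9+ 15) - 5*(-15+ 7)
= -144 + 24 + 40 = -80

No, not collinear (determinant = -80)


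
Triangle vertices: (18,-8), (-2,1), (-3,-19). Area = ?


18*(1+ 19) = 360
-2*(-19+ 8) = 22
-3*(-8-1) = 27
sum = 409
Area = |409|/2 = 204.5000

204.5000 sq units


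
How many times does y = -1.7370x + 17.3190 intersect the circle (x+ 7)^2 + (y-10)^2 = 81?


Substitute y = -1.7370x + 17.3190: (x+ 7)^2 + (-1.7370x+17.3190-10)^2 = 81
Expand to Ax^2 + Bx + C = 0, where b-k = 7.319
A = 1+m^2 = 4.017169
B = 2(m(b-k) - h) = 2(-1.7370*7.319 + 7) = -11.426206
C = h^2 + (b-k)^2 - r^2 = 49 + 53.567761 - 81 = 21.567761
disc = B^2-4AC = 130.5582 - 346.5654 = -216.0072
disc < 0

0 intersection points


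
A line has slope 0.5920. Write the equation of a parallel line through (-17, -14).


Parallel lines have equal slopes.
m2 = 0.5920
b2 = -14 - 0.5920*(-17) = -3.9360

y = 0.5920x - 3.9360


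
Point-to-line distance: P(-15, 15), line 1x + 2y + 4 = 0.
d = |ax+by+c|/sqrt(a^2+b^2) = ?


|1*(-15) + 2*15 + 4| = |19| = 19
sqrt(1 + 4) = sqrt(5) = 2.2361
d = 19/sqrt(5) = 8.4971

8.4971


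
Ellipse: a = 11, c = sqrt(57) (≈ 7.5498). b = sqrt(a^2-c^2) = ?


b^2 = 11^2 - (sqrt(57))^2 = 121 - 57 = 64
b = sqrt(64) = 8

b = 8


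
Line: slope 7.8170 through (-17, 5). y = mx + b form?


y - 5 = 7.8170(x + 17)
y = 7.8170x + 5 - 7.8170*(-17)
y = 7.8170x + 137.8890

y = 7.8170x + 137.8890


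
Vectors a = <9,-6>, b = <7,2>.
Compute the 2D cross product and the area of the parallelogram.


cross = 9*2 + 6*7 = 18 + 42 = 60
Parallelogram area = |60| = 60

cross = 60, parallelogram area = 60


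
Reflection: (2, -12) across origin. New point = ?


Reflection rule for origin: (-x, -y)
(2, -12) -> (-2, 12)

(-2, 12)


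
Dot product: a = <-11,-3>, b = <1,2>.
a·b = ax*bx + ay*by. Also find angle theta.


a·b = -11*1 - 3*2 = -11 - 6 = -17
|a| = sqrt(121+9) = 11.4018
|b| = sqrt(1+4) = 2.2361
cos(theta) = -17/(sqrt(130)*sqrt(5)) = -17/sqrt(650) = -0.666795
theta = arccos(-17/sqrt(650)) = 131.8202 degrees

a·b = -17, theta = 131.8202 deg


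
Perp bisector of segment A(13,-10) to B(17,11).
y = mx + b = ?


Midpoint = (15, 0.5)
Slope of AB = dy/dx = 21/4 = 5.2500
Perp slope = -dx/dy = -4/21 = -0.1905
b = My - (perp slope)*Mx = 0.5 + (4*15)/21 = 0.5 + 2.8571 = 3.3571

y = -0.1905x + 3.3571


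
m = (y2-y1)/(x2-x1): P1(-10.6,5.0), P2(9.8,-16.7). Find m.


dy = -16.7 - 5.0 = -21.7
dx = 9.8 + 10.6 = 20.4
m = -21.7/20.4 = -1.0637

m = -1.0637


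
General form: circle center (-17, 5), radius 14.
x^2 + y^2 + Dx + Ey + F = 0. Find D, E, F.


(x+ 17)^2 + (y-5)^2 = 14^2
D = -2h = 34, E = -2k = -10
F = h^2+k^2-r^2 = 289+25-196 = 118

D = 34, E = -10, F = 118


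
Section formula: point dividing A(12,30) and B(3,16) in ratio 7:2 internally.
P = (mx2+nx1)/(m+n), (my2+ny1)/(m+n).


Px = (7*3 + 2*12)/9 = 45/9 = 5.0000
Py = (7*16 + 2*30)/9 = 172/9 = 19.1111

P = (5.0000, 19.1111)


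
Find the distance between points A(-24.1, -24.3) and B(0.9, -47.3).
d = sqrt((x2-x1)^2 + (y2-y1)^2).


dx = 0.9 + 24.1 = 25.0
dy = -47.3 + 24.3 = -23
d = sqrt(625.0 + 529) = sqrt(1154.0) = 33.9706

33.9706


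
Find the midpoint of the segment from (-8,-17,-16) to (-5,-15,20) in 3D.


Mx = (-8- 5)/2 = -6.5000
My = (-17- 15)/2 = -16.0000
Mz = (-16+20)/2 = 2.0000

M = (-6.5000, -16.0000, 2.0000)


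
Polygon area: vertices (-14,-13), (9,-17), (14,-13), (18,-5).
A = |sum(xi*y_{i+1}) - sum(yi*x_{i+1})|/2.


sum(xi*y_{i+1}) = -14*(-17) + 9*(-13) + 14*(-5) + 18*(-13) = -183
sum(yi*x_{i+1}) = -13*9 - 17*14 - 13*18 - 5*(-14) = -519
Area = |-183 + 519|/2 = 336/2 = 168.0000

168.0000 sq units


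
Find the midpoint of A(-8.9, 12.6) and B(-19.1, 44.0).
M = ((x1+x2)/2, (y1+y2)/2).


Mx = (-8.9 - 19.1)/2 = -28.0/2 = -14.0000
My = (12.6 + 44.0)/2 = 56.6/2 = 28.3000

(-14.0000, 28.3000)


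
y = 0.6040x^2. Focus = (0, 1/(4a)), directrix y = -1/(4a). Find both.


a = 0.6040
1/(4a) = 0.4139
Focus = (0, 0.4139)
Directrix: y = -0.4139

Focus = (0, 0.4139), Directrix: y = -0.4139


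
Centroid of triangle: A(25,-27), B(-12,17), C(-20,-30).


Gx = (25- 12- 20)/3 = -7/3 = -2.3333
Gy = (-27+17- 30)/3 = -40/3 = -13.3333

G = (-2.3333, -13.3333)


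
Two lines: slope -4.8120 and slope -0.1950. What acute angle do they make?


m1-m2 = -4.617
1+m1*m2 = 1.93834
tan(theta) = |-4.617/1.93834| = 2.381935
theta = arctan(|-4.617/1.93834|) = 67.2260 degrees (acute angle)

67.2260 degrees


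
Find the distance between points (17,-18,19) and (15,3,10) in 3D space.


dx=-2, dy=21, dz=-9
d = sqrt(4+441+81) = sqrt(526) = 22.9347

22.9347


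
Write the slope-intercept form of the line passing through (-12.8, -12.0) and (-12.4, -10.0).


m = (2.0)/(0.4) = 5.0000
b = y1 - m*x1 = -12.0 - (2.0*(-12.8))/(0.4) = -12.0 + 64.0000 = 52.0000

y = 5.0000x + 52.0000


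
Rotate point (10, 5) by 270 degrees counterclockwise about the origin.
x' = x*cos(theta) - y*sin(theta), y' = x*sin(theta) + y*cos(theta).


cos(270) = 0, sin(270) = -1
x' = 10*0 - 5*(-1) = 5
y' = 10*(-1) + 5*0 = -10

(5, -10)


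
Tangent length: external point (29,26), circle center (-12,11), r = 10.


d = sqrt((29+ 12)^2 + (26-11)^2) = sqrt(1681+225) = 43.6578
L = sqrt(1906.0000 - 100) = sqrt(1806.0000) = 42.4971

42.4971


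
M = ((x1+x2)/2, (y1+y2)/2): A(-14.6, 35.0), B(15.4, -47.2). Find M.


Mx = (-14.6 + 15.4)/2 = 0.8/2 = 0.4000
My = (35.0 - 47.2)/2 = -12.2/2 = -6.1000

(0.4000, -6.1000)


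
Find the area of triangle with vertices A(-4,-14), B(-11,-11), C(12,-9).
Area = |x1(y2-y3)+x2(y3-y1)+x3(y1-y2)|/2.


-4*(-11+ 9) = 8
-11*(-9+ 14) = -55
12*(-14+ 11) = -36
sum = -83
Area = |-83|/2 = 41.5000

41.5000 sq units


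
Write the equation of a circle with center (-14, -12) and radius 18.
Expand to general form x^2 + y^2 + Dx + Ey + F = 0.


(x+ 14)^2 + (y+ 12)^2 = 18^2
D = -2h = 28, E = -2k = 24
F = h^2+k^2-r^2 = 196+144-324 = 16

x^2 + y^2 + 28x + 24y + 16 = 0


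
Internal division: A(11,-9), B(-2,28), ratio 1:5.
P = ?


Px = (1*(-2) + 5*11)/6 = 53/6 = 8.8333
Py = (1*28 + 5*(-9))/6 = -17/6 = -2.8333

P = (8.8333, -2.8333)


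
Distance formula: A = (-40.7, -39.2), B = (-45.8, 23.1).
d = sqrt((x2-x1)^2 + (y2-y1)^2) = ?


dx = -45.8 + 40.7 = -5.1
dy = 23.1 + 39.2 = 62.3
d = sqrt(26.01 + 3881.29) = sqrt(3907.3) = 62.5084

62.5084


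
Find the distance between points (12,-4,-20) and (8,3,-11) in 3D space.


dx=-4, dy=7, dz=9
d = sqrt(16+49+81) = sqrt(146) = 12.0830

12.0830


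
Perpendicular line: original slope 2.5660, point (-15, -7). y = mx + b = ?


Perpendicular slope = -1/m1 = -1/2.5660 = -0.3897
b2 = y0 - m2*x0 = -7 - 15/2.5660 = -7 - 5.8457 = -12.8457

y = -0.3897x - 12.8457


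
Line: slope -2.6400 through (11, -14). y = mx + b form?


y + 14 = -2.6400(x - 11)
y = -2.6400x - 14 + 2.6400*11
y = -2.6400x + 15.0400

y = -2.6400x + 15.0400


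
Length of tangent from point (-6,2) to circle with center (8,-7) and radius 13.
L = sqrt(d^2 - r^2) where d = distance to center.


d = sqrt((-6-8)^2 + (2+ 7)^2) = sqrt(196+81) = 16.6433
L = sqrt(277.0000 - 169) = sqrt(108.0000) = 10.3923

10.3923


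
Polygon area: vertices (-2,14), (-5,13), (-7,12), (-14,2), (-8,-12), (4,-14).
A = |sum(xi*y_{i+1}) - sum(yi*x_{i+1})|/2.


sum(xi*y_{i+1}) = -2*13 - 5*12 - 7*2 - 14*(-12) - 8*(-14) + 4*14 = 236
sum(yi*x_{i+1}) = 14*(-5) + 13*(-7) + 12*(-14) + 2*(-8) - 12*4 - 14*(-2) = -365
Area = |236 + 365|/2 = 601/2 = 300.5000

300.5000 sq units


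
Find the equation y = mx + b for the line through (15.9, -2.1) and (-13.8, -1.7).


m = (0.4)/(-29.7) = -0.0135
b = y1 - m*x1 = -2.1 - (0.4*15.9)/(-29.7) = -2.1 + 0.2141 = -1.8859

y = -0.0135x - 1.8859


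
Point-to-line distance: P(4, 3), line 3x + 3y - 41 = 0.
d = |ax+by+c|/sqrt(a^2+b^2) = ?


|3*4 + 3*3 - 41| = |-20| = 20
sqrt(9 + 9) = sqrt(18) = 4.2426
d = 20/sqrt(18) = 4.7140

4.7140


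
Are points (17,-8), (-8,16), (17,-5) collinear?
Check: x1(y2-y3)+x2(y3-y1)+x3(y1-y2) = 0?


17*(16+ 5) - 8*(-5+ 8) + 17*(-8-16)
= 357 - 24 - 408 = -75

No, not collinear (determinant = -75)


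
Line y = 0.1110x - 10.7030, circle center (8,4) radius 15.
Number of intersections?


Substitute y = 0.1110x - 10.7030: (x-8)^2 + (0.1110x- 10.7030-4)^2 = 225
Expand to Ax^2 + Bx + C = 0, where b-k = -14.703
A = 1+m^2 = 1.012321
B = 2(m(b-k) - h) = 2(0.1110*(-14.703) - 8) = -19.264066
C = h^2 + (b-k)^2 - r^2 = 64 + 216.178209 - 225 = 55.178209
disc = B^2-4AC = 371.1042 - 223.4322 = 147.6720
disc > 0

2 intersection points


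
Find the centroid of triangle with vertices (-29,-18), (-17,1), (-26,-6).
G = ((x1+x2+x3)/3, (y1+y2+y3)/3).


Gx = (-29- 17- 26)/3 = -72/3 = -24.0000
Gy = (-18+1- 6)/3 = -23/3 = -7.6667

G = (-24.0000, -7.6667)


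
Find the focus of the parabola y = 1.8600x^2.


a = 1.8600
4a = 7.4400
focus = (0, 1/7.4400) = (0, 0.1344)

Focus = (0, 0.1344)


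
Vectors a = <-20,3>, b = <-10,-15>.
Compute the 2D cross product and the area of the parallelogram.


cross = -20*(-15) - 3*(-10) = 300 + 30 = 330
Parallelogram area = |330| = 330

cross = 330, parallelogram area = 330


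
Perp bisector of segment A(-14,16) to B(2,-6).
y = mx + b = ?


Midpoint = (-6, 5)
Slope of AB = dy/dx = -22/16 = -1.3750
Perp slope = -dx/dy = 16/22 = 0.7273
b = My - (perp slope)*Mx = 5 + (16*(-6))/(-22) = 5 + 4.3636 = 9.3636

y = 0.7273x + 9.3636
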